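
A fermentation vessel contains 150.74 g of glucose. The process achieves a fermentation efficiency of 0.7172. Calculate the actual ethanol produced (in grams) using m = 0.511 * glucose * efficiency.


Actual ethanol: m = 0.511 * 150.74 * 0.7172
m = 55.2446 g

55.2446 g


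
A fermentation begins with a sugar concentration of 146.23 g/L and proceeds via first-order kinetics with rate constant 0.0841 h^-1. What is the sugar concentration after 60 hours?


S = S0 * exp(-k * t)
S = 146.23 * exp(-0.0841 * 60)
S = 0.9410 g/L

0.9410 g/L


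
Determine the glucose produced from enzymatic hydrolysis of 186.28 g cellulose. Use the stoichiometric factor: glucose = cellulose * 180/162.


glucose = cellulose * 180/162
= 186.28 * 180/162
= 206.9778 g

206.9778 g


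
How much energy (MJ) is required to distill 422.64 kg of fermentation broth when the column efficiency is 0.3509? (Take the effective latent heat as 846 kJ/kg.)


E = m * 846 / (eta * 1000)
= 422.64 * 846 / (0.3509 * 1000)
= 1018.9611 MJ

1018.9611 MJ


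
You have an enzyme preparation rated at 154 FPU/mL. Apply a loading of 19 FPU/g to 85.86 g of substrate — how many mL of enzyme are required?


V = dosage * m_sub / activity
V = 19 * 85.86 / 154
V = 10.5931 mL

10.5931 mL


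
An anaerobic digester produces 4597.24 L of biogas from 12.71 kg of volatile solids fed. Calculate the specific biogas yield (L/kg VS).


Y = V / VS
= 4597.24 / 12.71
= 361.7026 L/kg VS

361.7026 L/kg VS


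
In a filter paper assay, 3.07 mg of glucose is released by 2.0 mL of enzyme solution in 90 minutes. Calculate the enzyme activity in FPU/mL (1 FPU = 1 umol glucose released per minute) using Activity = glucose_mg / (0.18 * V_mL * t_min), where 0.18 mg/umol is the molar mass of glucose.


Activity = glucose_mg / (0.18 mg/umol * V_mL * t_min)
= 3.07 / (0.18 * 2.0 * 90)
= 0.0948 FPU/mL

0.0948 FPU/mL


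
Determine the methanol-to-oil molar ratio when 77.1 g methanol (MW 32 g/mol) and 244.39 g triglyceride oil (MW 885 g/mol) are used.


Molar ratio = n_MeOH / n_oil = (MeOH/32) / (oil/885) = (MeOH * 885) / (32 * oil)
= (77.1 * 885) / (32 * 244.39)
= 8.7250

8.7250


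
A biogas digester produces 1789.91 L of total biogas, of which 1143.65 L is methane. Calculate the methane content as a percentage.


CH4% = V_CH4 / V_total * 100
= 1143.65 / 1789.91 * 100
= 63.8943%

63.8943%


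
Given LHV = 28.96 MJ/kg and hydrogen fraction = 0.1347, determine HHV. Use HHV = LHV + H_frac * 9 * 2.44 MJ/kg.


HHV = LHV + H_frac * 9 * 2.44
= 28.96 + 0.1347 * 9 * 2.44
= 31.9180 MJ/kg

31.9180 MJ/kg


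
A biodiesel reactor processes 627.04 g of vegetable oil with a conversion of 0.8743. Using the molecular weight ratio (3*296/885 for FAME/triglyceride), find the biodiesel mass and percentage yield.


m_FAME = oil * conv * (3 * 296 / 885) = oil * conv * (888/885)
= 627.04 * 0.8743 * 888 / 885
= 550.0794 g
Y = m_FAME / oil * 100 = conv * (888/885) * 100
= 0.8743 * 888 / 885 * 100
= 87.73%

550.0794 g FAME; Y = 87.73%


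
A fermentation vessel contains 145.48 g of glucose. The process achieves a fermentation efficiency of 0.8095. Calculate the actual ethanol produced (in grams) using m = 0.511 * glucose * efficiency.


Actual ethanol: m = 0.511 * 145.48 * 0.8095
m = 60.1785 g

60.1785 g


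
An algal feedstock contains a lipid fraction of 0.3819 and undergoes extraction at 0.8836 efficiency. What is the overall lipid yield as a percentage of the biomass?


Y = lipid_content * extraction_eff * 100
= 0.3819 * 0.8836 * 100
= 33.7447%

33.7447%


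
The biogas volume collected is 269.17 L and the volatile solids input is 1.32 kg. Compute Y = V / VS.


Y = V / VS
= 269.17 / 1.32
= 203.9167 L/kg VS

203.9167 L/kg VS


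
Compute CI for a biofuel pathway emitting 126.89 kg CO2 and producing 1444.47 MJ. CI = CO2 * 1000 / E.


CI = CO2 * 1000 / E
= 126.89 * 1000 / 1444.47
= 87.8454 g CO2/MJ

87.8454 g CO2/MJ


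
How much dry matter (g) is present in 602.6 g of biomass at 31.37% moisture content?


Wd = Ww * (1 - MC/100)
= 602.6 * (1 - 31.37/100)
= 413.5644 g

413.5644 g


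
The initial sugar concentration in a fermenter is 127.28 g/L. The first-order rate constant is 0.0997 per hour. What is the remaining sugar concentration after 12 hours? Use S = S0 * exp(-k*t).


S = S0 * exp(-k * t)
S = 127.28 * exp(-0.0997 * 12)
S = 38.4743 g/L

38.4743 g/L


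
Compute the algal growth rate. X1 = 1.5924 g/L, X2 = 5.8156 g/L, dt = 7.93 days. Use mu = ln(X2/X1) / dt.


mu = ln(X2/X1) / dt
= ln(5.8156/1.5924) / 7.93
= 0.1633 per day

0.1633 per day


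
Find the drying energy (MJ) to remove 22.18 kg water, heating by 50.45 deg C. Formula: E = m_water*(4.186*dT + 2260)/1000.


E = m_water * (4.186 * dT + 2260) / 1000
= 22.18 * (4.186 * 50.45 + 2260) / 1000
= 54.8109 MJ

54.8109 MJ


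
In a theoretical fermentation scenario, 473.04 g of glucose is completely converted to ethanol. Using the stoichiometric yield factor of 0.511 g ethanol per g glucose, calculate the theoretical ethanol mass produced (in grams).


Theoretical ethanol yield: m_EtOH = 0.511 * m_glucose
m_EtOH = 0.511 * 473.04 = 241.7234 g

241.7234 g


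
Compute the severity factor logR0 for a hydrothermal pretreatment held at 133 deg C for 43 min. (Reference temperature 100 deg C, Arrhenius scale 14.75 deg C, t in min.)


logR0 = log10(t * exp((T - 100) / 14.75))
= log10(43 * exp((133 - 100) / 14.75))
= 2.6051

2.6051


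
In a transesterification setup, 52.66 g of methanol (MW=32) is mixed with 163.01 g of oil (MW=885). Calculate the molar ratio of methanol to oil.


Molar ratio = n_MeOH / n_oil = (MeOH/32) / (oil/885) = (MeOH * 885) / (32 * oil)
= (52.66 * 885) / (32 * 163.01)
= 8.9343

8.9343


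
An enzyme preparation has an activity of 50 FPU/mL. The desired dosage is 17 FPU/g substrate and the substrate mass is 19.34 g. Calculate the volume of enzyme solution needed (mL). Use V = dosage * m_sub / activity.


V = dosage * m_sub / activity
V = 17 * 19.34 / 50
V = 6.5756 mL

6.5756 mL


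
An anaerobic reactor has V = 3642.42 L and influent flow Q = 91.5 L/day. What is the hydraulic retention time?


HRT = V / Q
= 3642.42 / 91.5
= 39.8079 days

39.8079 days


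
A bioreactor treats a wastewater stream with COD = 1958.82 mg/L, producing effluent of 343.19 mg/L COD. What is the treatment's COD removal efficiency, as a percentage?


eta = (COD_in - COD_out) / COD_in * 100
= (1958.82 - 343.19) / 1958.82 * 100
= 82.4798%

82.4798%


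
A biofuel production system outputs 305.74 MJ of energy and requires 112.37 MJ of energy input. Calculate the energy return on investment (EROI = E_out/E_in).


EROI = E_out / E_in
= 305.74 / 112.37
= 2.7208

2.7208


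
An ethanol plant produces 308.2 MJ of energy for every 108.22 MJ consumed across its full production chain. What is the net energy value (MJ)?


NEV = E_out - E_in
= 308.2 - 108.22
= 199.9800 MJ

199.9800 MJ


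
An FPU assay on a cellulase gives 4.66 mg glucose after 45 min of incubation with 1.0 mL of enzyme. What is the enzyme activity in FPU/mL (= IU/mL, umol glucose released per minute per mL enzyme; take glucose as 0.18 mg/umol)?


Activity = glucose_mg / (0.18 mg/umol * V_mL * t_min)
= 4.66 / (0.18 * 1.0 * 45)
= 0.5753 FPU/mL

0.5753 FPU/mL


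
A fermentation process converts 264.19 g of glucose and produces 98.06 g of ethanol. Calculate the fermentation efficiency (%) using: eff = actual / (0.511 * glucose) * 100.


Fermentation efficiency = (actual / (0.511 * glucose)) * 100
= (98.06 / (0.511 * 264.19)) * 100
= 72.6365%

72.6365%


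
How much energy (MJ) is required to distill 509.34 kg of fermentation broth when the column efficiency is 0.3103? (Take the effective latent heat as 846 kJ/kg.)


E = m * 846 / (eta * 1000)
= 509.34 * 846 / (0.3103 * 1000)
= 1388.6614 MJ

1388.6614 MJ


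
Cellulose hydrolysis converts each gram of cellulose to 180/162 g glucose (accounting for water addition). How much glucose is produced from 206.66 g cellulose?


glucose = cellulose * 180/162
= 206.66 * 180/162
= 229.6222 g

229.6222 g


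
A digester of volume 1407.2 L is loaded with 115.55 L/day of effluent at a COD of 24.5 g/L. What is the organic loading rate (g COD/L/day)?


OLR = Q * S / V
= 115.55 * 24.5 / 1407.2
= 2.0118 g/L/day

2.0118 g/L/day


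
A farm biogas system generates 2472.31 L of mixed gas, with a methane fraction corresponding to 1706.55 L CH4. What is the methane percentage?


CH4% = V_CH4 / V_total * 100
= 1706.55 / 2472.31 * 100
= 69.0265%

69.0265%


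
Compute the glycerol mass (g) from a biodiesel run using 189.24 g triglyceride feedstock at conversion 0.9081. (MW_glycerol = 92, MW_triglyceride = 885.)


glycerol = oil * conv * (92/885)
= 189.24 * 0.9081 * 92 / 885
= 17.8645 g

17.8645 g


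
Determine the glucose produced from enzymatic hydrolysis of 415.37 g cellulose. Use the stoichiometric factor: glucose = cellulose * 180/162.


glucose = cellulose * 180/162
= 415.37 * 180/162
= 461.5222 g

461.5222 g


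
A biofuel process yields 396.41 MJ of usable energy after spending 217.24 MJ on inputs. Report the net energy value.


NEV = E_out - E_in
= 396.41 - 217.24
= 179.1700 MJ

179.1700 MJ


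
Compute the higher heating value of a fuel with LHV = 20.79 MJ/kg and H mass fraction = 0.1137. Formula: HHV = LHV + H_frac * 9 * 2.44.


HHV = LHV + H_frac * 9 * 2.44
= 20.79 + 0.1137 * 9 * 2.44
= 23.2869 MJ/kg

23.2869 MJ/kg


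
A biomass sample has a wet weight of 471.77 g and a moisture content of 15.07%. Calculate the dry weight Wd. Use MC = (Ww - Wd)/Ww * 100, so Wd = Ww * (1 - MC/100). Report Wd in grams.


Wd = Ww * (1 - MC/100)
= 471.77 * (1 - 15.07/100)
= 400.6743 g

400.6743 g


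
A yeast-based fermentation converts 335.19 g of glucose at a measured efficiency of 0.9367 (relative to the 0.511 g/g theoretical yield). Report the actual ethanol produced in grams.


Actual ethanol: m = 0.511 * 335.19 * 0.9367
m = 160.4399 g

160.4399 g


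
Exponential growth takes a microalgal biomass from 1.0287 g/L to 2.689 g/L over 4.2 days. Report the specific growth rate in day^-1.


mu = ln(X2/X1) / dt
= ln(2.689/1.0287) / 4.2
= 0.2288 per day

0.2288 per day


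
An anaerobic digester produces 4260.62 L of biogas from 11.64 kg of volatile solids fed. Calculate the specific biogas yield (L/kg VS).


Y = V / VS
= 4260.62 / 11.64
= 366.0326 L/kg VS

366.0326 L/kg VS


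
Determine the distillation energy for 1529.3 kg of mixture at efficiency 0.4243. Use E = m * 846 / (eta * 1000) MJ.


E = m * 846 / (eta * 1000)
= 1529.3 * 846 / (0.4243 * 1000)
= 3049.2288 MJ

3049.2288 MJ


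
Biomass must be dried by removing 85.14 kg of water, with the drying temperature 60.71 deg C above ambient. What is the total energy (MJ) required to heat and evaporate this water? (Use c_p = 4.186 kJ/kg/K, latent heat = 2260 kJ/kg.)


E = m_water * (4.186 * dT + 2260) / 1000
= 85.14 * (4.186 * 60.71 + 2260) / 1000
= 214.0532 MJ

214.0532 MJ


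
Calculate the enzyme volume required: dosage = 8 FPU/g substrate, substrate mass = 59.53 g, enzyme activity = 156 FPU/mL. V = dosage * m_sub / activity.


V = dosage * m_sub / activity
V = 8 * 59.53 / 156
V = 3.0528 mL

3.0528 mL


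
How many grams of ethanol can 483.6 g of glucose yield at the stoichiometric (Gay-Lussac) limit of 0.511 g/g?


Theoretical ethanol yield: m_EtOH = 0.511 * m_glucose
m_EtOH = 0.511 * 483.6 = 247.1196 g

247.1196 g


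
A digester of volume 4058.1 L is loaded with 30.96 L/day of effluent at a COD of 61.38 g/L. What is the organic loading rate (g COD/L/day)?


OLR = Q * S / V
= 30.96 * 61.38 / 4058.1
= 0.4683 g/L/day

0.4683 g/L/day


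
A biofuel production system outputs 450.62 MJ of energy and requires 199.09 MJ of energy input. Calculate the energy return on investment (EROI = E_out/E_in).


EROI = E_out / E_in
= 450.62 / 199.09
= 2.2634

2.2634


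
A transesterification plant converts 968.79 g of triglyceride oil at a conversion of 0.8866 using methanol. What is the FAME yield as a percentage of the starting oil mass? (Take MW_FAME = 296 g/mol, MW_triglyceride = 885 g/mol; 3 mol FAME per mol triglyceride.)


m_FAME = oil * conv * (3 * 296 / 885) = oil * conv * (888/885)
= 968.79 * 0.8866 * 888 / 885
= 861.8408 g
Y = m_FAME / oil * 100 = conv * (888/885) * 100
= 0.8866 * 888 / 885 * 100
= 88.96%

88.96%


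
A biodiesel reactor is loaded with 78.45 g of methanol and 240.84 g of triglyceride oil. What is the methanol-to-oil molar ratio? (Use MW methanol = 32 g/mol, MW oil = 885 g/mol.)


Molar ratio = n_MeOH / n_oil = (MeOH/32) / (oil/885) = (MeOH * 885) / (32 * oil)
= (78.45 * 885) / (32 * 240.84)
= 9.0086

9.0086


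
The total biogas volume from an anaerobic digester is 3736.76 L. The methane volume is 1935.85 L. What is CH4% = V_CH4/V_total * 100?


CH4% = V_CH4 / V_total * 100
= 1935.85 / 3736.76 * 100
= 51.8056%

51.8056%


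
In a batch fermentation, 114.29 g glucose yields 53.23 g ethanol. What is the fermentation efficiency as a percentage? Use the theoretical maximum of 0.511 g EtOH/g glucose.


Fermentation efficiency = (actual / (0.511 * glucose)) * 100
= (53.23 / (0.511 * 114.29)) * 100
= 91.1438%

91.1438%


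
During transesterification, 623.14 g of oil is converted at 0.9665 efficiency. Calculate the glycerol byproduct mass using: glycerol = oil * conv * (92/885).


glycerol = oil * conv * (92/885)
= 623.14 * 0.9665 * 92 / 885
= 62.6083 g

62.6083 g


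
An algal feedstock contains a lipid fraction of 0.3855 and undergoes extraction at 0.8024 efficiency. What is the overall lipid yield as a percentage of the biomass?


Y = lipid_content * extraction_eff * 100
= 0.3855 * 0.8024 * 100
= 30.9325%

30.9325%


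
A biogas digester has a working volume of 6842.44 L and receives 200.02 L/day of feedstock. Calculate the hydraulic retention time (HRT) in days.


HRT = V / Q
= 6842.44 / 200.02
= 34.2088 days

34.2088 days


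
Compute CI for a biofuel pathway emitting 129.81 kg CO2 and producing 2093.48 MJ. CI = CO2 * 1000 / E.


CI = CO2 * 1000 / E
= 129.81 * 1000 / 2093.48
= 62.0068 g CO2/MJ

62.0068 g CO2/MJ


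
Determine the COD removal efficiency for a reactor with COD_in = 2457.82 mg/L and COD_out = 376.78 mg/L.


eta = (COD_in - COD_out) / COD_in * 100
= (2457.82 - 376.78) / 2457.82 * 100
= 84.6702%

84.6702%


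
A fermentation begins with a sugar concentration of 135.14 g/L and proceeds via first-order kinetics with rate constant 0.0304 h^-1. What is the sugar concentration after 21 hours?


S = S0 * exp(-k * t)
S = 135.14 * exp(-0.0304 * 21)
S = 71.3724 g/L

71.3724 g/L


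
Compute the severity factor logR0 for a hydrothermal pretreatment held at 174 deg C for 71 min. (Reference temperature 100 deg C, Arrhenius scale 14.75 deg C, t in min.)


logR0 = log10(t * exp((T - 100) / 14.75))
= log10(71 * exp((174 - 100) / 14.75))
= 4.0301

4.0301


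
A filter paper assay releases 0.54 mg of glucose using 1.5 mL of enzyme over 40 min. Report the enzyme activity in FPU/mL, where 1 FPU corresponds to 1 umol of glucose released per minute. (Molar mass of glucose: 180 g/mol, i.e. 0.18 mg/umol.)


Activity = glucose_mg / (0.18 mg/umol * V_mL * t_min)
= 0.54 / (0.18 * 1.5 * 40)
= 0.0500 FPU/mL

0.0500 FPU/mL


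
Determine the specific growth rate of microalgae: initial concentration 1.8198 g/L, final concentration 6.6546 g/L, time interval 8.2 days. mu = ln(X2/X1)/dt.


mu = ln(X2/X1) / dt
= ln(6.6546/1.8198) / 8.2
= 0.1581 per day

0.1581 per day


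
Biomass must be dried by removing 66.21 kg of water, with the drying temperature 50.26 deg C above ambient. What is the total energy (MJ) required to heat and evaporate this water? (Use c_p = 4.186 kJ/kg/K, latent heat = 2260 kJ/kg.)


E = m_water * (4.186 * dT + 2260) / 1000
= 66.21 * (4.186 * 50.26 + 2260) / 1000
= 163.5644 MJ

163.5644 MJ


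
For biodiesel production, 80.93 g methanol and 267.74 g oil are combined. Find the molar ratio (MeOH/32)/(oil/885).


Molar ratio = n_MeOH / n_oil = (MeOH/32) / (oil/885) = (MeOH * 885) / (32 * oil)
= (80.93 * 885) / (32 * 267.74)
= 8.3597

8.3597


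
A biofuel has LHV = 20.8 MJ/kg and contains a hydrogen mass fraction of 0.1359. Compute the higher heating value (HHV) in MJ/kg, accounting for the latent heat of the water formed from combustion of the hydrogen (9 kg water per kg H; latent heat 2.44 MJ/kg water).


HHV = LHV + H_frac * 9 * 2.44
= 20.8 + 0.1359 * 9 * 2.44
= 23.7844 MJ/kg

23.7844 MJ/kg


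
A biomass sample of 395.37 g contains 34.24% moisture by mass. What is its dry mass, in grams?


Wd = Ww * (1 - MC/100)
= 395.37 * (1 - 34.24/100)
= 259.9953 g

259.9953 g


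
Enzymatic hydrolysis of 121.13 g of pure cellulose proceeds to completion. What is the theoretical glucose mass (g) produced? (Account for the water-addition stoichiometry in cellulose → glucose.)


glucose = cellulose * 180/162
= 121.13 * 180/162
= 134.5889 g

134.5889 g


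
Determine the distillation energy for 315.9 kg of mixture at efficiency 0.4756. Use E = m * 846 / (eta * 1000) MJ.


E = m * 846 / (eta * 1000)
= 315.9 * 846 / (0.4756 * 1000)
= 561.9247 MJ

561.9247 MJ


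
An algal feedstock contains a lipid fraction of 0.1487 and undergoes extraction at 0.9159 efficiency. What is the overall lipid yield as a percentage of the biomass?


Y = lipid_content * extraction_eff * 100
= 0.1487 * 0.9159 * 100
= 13.6194%

13.6194%


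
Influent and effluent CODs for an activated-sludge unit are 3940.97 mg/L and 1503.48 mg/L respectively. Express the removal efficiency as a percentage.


eta = (COD_in - COD_out) / COD_in * 100
= (3940.97 - 1503.48) / 3940.97 * 100
= 61.8500%

61.8500%


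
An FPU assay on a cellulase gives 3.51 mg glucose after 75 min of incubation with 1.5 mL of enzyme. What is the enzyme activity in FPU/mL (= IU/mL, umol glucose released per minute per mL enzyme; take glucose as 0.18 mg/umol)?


Activity = glucose_mg / (0.18 mg/umol * V_mL * t_min)
= 3.51 / (0.18 * 1.5 * 75)
= 0.1733 FPU/mL

0.1733 FPU/mL


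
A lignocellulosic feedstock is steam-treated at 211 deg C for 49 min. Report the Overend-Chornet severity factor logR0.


logR0 = log10(t * exp((T - 100) / 14.75))
= log10(49 * exp((211 - 100) / 14.75))
= 4.9584

4.9584


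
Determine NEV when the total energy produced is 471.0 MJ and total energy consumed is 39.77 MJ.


NEV = E_out - E_in
= 471.0 - 39.77
= 431.2300 MJ

431.2300 MJ


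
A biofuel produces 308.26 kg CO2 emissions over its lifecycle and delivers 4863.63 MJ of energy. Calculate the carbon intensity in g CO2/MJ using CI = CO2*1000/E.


CI = CO2 * 1000 / E
= 308.26 * 1000 / 4863.63
= 63.3806 g CO2/MJ

63.3806 g CO2/MJ


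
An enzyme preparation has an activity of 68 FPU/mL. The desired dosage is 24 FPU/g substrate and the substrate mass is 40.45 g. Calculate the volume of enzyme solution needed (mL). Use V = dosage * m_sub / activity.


V = dosage * m_sub / activity
V = 24 * 40.45 / 68
V = 14.2765 mL

14.2765 mL


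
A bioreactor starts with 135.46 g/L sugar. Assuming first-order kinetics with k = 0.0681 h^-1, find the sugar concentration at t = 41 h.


S = S0 * exp(-k * t)
S = 135.46 * exp(-0.0681 * 41)
S = 8.3027 g/L

8.3027 g/L


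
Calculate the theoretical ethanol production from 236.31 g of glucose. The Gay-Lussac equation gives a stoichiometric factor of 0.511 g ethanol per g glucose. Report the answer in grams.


Theoretical ethanol yield: m_EtOH = 0.511 * m_glucose
m_EtOH = 0.511 * 236.31 = 120.7544 g

120.7544 g


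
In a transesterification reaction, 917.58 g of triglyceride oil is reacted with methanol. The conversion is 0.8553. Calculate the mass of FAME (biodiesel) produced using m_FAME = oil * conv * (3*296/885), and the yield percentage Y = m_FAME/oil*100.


m_FAME = oil * conv * (3 * 296 / 885) = oil * conv * (888/885)
= 917.58 * 0.8553 * 888 / 885
= 787.4665 g
Y = m_FAME / oil * 100 = conv * (888/885) * 100
= 0.8553 * 888 / 885 * 100
= 85.82%

787.4665 g FAME; Y = 85.82%


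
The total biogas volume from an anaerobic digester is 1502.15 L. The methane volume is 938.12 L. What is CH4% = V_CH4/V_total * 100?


CH4% = V_CH4 / V_total * 100
= 938.12 / 1502.15 * 100
= 62.4518%

62.4518%


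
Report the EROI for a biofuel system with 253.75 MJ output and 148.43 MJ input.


EROI = E_out / E_in
= 253.75 / 148.43
= 1.7096

1.7096


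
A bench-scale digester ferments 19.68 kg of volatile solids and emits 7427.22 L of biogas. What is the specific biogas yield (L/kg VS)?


Y = V / VS
= 7427.22 / 19.68
= 377.3994 L/kg VS

377.3994 L/kg VS


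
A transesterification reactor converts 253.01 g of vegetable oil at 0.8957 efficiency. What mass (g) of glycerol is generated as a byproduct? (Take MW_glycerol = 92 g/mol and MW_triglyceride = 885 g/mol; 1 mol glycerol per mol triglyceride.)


glycerol = oil * conv * (92/885)
= 253.01 * 0.8957 * 92 / 885
= 23.5583 g

23.5583 g


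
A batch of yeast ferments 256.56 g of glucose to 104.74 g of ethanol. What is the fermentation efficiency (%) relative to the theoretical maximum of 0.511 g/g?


Fermentation efficiency = (actual / (0.511 * glucose)) * 100
= (104.74 / (0.511 * 256.56)) * 100
= 79.8919%

79.8919%


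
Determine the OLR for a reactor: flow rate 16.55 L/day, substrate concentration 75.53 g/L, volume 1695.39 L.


OLR = Q * S / V
= 16.55 * 75.53 / 1695.39
= 0.7373 g/L/day

0.7373 g/L/day


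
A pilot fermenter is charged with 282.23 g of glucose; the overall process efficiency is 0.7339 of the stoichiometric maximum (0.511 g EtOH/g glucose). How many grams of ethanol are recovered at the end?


Actual ethanol: m = 0.511 * 282.23 * 0.7339
m = 105.8427 g

105.8427 g


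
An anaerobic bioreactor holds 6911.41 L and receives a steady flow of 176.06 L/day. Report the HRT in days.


HRT = V / Q
= 6911.41 / 176.06
= 39.2560 days

39.2560 days


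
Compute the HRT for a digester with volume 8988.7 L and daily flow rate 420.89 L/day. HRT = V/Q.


HRT = V / Q
= 8988.7 / 420.89
= 21.3564 days

21.3564 days


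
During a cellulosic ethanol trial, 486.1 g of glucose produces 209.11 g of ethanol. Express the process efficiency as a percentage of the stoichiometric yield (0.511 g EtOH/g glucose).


Fermentation efficiency = (actual / (0.511 * glucose)) * 100
= (209.11 / (0.511 * 486.1)) * 100
= 84.1838%

84.1838%


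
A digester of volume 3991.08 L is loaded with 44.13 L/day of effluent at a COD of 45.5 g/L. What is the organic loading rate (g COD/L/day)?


OLR = Q * S / V
= 44.13 * 45.5 / 3991.08
= 0.5031 g/L/day

0.5031 g/L/day


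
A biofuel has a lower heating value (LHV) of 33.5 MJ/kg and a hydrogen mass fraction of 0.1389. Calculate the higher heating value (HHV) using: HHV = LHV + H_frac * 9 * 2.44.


HHV = LHV + H_frac * 9 * 2.44
= 33.5 + 0.1389 * 9 * 2.44
= 36.5502 MJ/kg

36.5502 MJ/kg


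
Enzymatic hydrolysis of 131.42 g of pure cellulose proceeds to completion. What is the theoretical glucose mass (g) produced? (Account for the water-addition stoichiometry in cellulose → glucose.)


glucose = cellulose * 180/162
= 131.42 * 180/162
= 146.0222 g

146.0222 g


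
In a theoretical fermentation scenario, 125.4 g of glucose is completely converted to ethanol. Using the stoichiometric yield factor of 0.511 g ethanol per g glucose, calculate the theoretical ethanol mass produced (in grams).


Theoretical ethanol yield: m_EtOH = 0.511 * m_glucose
m_EtOH = 0.511 * 125.4 = 64.0794 g

64.0794 g


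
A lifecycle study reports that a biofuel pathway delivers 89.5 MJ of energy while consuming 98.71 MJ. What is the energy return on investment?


EROI = E_out / E_in
= 89.5 / 98.71
= 0.9067

0.9067


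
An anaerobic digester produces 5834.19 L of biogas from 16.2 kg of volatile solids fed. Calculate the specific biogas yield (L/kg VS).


Y = V / VS
= 5834.19 / 16.2
= 360.1352 L/kg VS

360.1352 L/kg VS


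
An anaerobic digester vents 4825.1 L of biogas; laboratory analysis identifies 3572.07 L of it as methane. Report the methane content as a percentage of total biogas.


CH4% = V_CH4 / V_total * 100
= 3572.07 / 4825.1 * 100
= 74.0310%

74.0310%


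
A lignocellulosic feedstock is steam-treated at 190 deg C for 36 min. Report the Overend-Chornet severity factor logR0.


logR0 = log10(t * exp((T - 100) / 14.75))
= log10(36 * exp((190 - 100) / 14.75))
= 4.2062

4.2062


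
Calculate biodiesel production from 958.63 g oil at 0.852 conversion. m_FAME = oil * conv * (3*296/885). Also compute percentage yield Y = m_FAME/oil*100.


m_FAME = oil * conv * (3 * 296 / 885) = oil * conv * (888/885)
= 958.63 * 0.852 * 888 / 885
= 819.5214 g
Y = m_FAME / oil * 100 = conv * (888/885) * 100
= 0.852 * 888 / 885 * 100
= 85.49%

819.5214 g FAME; Y = 85.49%


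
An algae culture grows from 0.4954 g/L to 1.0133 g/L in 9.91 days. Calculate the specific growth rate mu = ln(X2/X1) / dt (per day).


mu = ln(X2/X1) / dt
= ln(1.0133/0.4954) / 9.91
= 0.0722 per day

0.0722 per day


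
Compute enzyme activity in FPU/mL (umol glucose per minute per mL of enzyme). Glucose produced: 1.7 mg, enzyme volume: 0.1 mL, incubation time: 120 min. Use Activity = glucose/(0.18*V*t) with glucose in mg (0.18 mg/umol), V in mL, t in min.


Activity = glucose_mg / (0.18 mg/umol * V_mL * t_min)
= 1.7 / (0.18 * 0.1 * 120)
= 0.7870 FPU/mL

0.7870 FPU/mL


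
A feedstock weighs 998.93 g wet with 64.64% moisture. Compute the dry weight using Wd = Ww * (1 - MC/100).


Wd = Ww * (1 - MC/100)
= 998.93 * (1 - 64.64/100)
= 353.2216 g

353.2216 g


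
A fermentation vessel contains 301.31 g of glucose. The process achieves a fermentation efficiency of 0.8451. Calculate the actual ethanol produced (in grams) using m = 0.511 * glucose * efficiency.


Actual ethanol: m = 0.511 * 301.31 * 0.8451
m = 130.1195 g

130.1195 g


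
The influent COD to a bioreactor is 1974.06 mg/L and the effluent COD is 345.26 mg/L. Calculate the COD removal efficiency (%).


eta = (COD_in - COD_out) / COD_in * 100
= (1974.06 - 345.26) / 1974.06 * 100
= 82.5102%

82.5102%


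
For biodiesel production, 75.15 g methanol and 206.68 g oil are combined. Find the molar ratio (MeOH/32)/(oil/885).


Molar ratio = n_MeOH / n_oil = (MeOH/32) / (oil/885) = (MeOH * 885) / (32 * oil)
= (75.15 * 885) / (32 * 206.68)
= 10.0560

10.0560


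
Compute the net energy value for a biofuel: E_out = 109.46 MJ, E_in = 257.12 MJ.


NEV = E_out - E_in
= 109.46 - 257.12
= -147.6600 MJ

-147.6600 MJ


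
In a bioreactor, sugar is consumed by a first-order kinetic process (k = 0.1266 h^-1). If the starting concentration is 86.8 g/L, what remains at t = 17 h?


S = S0 * exp(-k * t)
S = 86.8 * exp(-0.1266 * 17)
S = 10.0886 g/L

10.0886 g/L


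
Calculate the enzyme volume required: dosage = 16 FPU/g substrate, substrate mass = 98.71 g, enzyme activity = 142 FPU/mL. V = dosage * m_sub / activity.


V = dosage * m_sub / activity
V = 16 * 98.71 / 142
V = 11.1223 mL

11.1223 mL


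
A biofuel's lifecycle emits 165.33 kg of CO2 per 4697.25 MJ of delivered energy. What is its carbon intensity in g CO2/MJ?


CI = CO2 * 1000 / E
= 165.33 * 1000 / 4697.25
= 35.1972 g CO2/MJ

35.1972 g CO2/MJ


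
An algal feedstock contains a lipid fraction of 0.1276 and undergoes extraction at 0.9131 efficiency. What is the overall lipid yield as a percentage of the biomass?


Y = lipid_content * extraction_eff * 100
= 0.1276 * 0.9131 * 100
= 11.6512%

11.6512%


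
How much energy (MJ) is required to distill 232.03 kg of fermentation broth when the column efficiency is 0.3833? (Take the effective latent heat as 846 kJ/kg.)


E = m * 846 / (eta * 1000)
= 232.03 * 846 / (0.3833 * 1000)
= 512.1247 MJ

512.1247 MJ


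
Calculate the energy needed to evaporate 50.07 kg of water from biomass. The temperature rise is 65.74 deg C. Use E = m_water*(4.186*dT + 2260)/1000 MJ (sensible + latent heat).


E = m_water * (4.186 * dT + 2260) / 1000
= 50.07 * (4.186 * 65.74 + 2260) / 1000
= 126.9368 MJ

126.9368 MJ


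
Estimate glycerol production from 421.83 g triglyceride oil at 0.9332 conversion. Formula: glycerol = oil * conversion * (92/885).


glycerol = oil * conv * (92/885)
= 421.83 * 0.9332 * 92 / 885
= 40.9220 g

40.9220 g


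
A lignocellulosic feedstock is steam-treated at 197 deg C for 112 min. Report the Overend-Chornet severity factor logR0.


logR0 = log10(t * exp((T - 100) / 14.75))
= log10(112 * exp((197 - 100) / 14.75))
= 4.9053

4.9053


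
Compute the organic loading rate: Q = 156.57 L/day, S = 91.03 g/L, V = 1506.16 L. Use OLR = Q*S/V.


OLR = Q * S / V
= 156.57 * 91.03 / 1506.16
= 9.4629 g/L/day

9.4629 g/L/day


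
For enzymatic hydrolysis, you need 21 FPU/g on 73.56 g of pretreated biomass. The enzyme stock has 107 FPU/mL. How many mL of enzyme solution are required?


V = dosage * m_sub / activity
V = 21 * 73.56 / 107
V = 14.4370 mL

14.4370 mL


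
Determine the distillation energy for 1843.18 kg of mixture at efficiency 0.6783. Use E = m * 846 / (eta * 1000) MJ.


E = m * 846 / (eta * 1000)
= 1843.18 * 846 / (0.6783 * 1000)
= 2298.8800 MJ

2298.8800 MJ


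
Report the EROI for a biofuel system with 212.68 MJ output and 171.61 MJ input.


EROI = E_out / E_in
= 212.68 / 171.61
= 1.2393

1.2393


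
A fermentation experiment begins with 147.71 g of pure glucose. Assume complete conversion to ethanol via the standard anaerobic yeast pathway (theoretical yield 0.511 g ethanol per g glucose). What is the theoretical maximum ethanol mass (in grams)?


Theoretical ethanol yield: m_EtOH = 0.511 * m_glucose
m_EtOH = 0.511 * 147.71 = 75.4798 g

75.4798 g


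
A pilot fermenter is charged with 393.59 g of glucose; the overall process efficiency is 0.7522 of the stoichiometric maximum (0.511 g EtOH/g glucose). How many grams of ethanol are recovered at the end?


Actual ethanol: m = 0.511 * 393.59 * 0.7522
m = 151.2858 g

151.2858 g


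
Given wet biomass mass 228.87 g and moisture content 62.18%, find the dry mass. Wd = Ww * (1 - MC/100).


Wd = Ww * (1 - MC/100)
= 228.87 * (1 - 62.18/100)
= 86.5586 g

86.5586 g


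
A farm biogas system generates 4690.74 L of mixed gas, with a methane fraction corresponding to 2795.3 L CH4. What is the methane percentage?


CH4% = V_CH4 / V_total * 100
= 2795.3 / 4690.74 * 100
= 59.5919%

59.5919%


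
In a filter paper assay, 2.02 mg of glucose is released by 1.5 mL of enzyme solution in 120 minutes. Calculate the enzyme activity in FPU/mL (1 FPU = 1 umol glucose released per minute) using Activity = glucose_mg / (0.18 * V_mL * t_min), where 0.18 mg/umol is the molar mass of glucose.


Activity = glucose_mg / (0.18 mg/umol * V_mL * t_min)
= 2.02 / (0.18 * 1.5 * 120)
= 0.0623 FPU/mL

0.0623 FPU/mL


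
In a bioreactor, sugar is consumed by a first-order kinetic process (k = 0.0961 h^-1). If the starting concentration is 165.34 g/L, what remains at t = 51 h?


S = S0 * exp(-k * t)
S = 165.34 * exp(-0.0961 * 51)
S = 1.2299 g/L

1.2299 g/L


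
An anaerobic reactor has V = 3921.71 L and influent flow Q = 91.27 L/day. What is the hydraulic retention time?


HRT = V / Q
= 3921.71 / 91.27
= 42.9682 days

42.9682 days


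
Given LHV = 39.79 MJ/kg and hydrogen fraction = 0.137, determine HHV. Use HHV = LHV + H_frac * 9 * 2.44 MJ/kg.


HHV = LHV + H_frac * 9 * 2.44
= 39.79 + 0.137 * 9 * 2.44
= 42.7985 MJ/kg

42.7985 MJ/kg


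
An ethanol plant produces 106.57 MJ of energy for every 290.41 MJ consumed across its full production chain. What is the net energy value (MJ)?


NEV = E_out - E_in
= 106.57 - 290.41
= -183.8400 MJ

-183.8400 MJ


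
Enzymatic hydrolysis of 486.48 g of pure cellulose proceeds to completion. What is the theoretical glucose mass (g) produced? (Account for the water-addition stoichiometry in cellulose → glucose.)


glucose = cellulose * 180/162
= 486.48 * 180/162
= 540.5333 g

540.5333 g


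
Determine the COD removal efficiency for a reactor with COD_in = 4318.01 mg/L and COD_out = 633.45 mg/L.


eta = (COD_in - COD_out) / COD_in * 100
= (4318.01 - 633.45) / 4318.01 * 100
= 85.3300%

85.3300%


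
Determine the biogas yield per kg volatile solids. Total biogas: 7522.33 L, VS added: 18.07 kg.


Y = V / VS
= 7522.33 / 18.07
= 416.2883 L/kg VS

416.2883 L/kg VS


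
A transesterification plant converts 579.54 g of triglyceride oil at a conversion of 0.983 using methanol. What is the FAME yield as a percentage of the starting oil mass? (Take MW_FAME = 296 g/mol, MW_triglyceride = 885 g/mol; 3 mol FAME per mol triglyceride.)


m_FAME = oil * conv * (3 * 296 / 885) = oil * conv * (888/885)
= 579.54 * 0.983 * 888 / 885
= 571.6190 g
Y = m_FAME / oil * 100 = conv * (888/885) * 100
= 0.983 * 888 / 885 * 100
= 98.63%

98.63%


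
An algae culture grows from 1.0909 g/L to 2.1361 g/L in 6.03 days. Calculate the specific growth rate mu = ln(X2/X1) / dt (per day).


mu = ln(X2/X1) / dt
= ln(2.1361/1.0909) / 6.03
= 0.1114 per day

0.1114 per day


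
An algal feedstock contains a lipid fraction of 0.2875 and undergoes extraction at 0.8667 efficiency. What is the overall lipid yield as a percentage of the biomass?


Y = lipid_content * extraction_eff * 100
= 0.2875 * 0.8667 * 100
= 24.9176%

24.9176%


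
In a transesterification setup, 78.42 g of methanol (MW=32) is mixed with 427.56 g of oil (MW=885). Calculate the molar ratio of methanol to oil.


Molar ratio = n_MeOH / n_oil = (MeOH/32) / (oil/885) = (MeOH * 885) / (32 * oil)
= (78.42 * 885) / (32 * 427.56)
= 5.0725

5.0725


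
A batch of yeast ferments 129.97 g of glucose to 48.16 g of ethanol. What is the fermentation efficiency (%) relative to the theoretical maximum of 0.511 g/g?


Fermentation efficiency = (actual / (0.511 * glucose)) * 100
= (48.16 / (0.511 * 129.97)) * 100
= 72.5141%

72.5141%


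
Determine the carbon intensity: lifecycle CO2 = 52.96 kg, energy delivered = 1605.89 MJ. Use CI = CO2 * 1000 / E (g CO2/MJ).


CI = CO2 * 1000 / E
= 52.96 * 1000 / 1605.89
= 32.9786 g CO2/MJ

32.9786 g CO2/MJ


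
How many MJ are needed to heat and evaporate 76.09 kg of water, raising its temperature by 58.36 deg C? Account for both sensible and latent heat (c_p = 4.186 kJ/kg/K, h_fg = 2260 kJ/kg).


E = m_water * (4.186 * dT + 2260) / 1000
= 76.09 * (4.186 * 58.36 + 2260) / 1000
= 190.5518 MJ

190.5518 MJ


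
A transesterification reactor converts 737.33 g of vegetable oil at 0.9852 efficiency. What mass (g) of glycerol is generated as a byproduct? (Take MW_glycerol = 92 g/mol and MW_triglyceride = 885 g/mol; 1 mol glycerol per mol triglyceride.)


glycerol = oil * conv * (92/885)
= 737.33 * 0.9852 * 92 / 885
= 75.5146 g

75.5146 g


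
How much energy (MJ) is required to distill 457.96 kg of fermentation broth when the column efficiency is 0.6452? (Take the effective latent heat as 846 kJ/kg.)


E = m * 846 / (eta * 1000)
= 457.96 * 846 / (0.6452 * 1000)
= 600.4869 MJ

600.4869 MJ


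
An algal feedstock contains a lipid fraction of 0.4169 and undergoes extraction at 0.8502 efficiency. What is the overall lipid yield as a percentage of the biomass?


Y = lipid_content * extraction_eff * 100
= 0.4169 * 0.8502 * 100
= 35.4448%

35.4448%


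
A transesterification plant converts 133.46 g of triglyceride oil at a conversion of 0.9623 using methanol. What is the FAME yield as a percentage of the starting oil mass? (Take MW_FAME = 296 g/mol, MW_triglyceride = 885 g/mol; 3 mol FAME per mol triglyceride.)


m_FAME = oil * conv * (3 * 296 / 885) = oil * conv * (888/885)
= 133.46 * 0.9623 * 888 / 885
= 128.8639 g
Y = m_FAME / oil * 100 = conv * (888/885) * 100
= 0.9623 * 888 / 885 * 100
= 96.56%

96.56%


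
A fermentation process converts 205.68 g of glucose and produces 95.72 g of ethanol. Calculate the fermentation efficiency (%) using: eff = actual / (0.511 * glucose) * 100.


Fermentation efficiency = (actual / (0.511 * glucose)) * 100
= (95.72 / (0.511 * 205.68)) * 100
= 91.0730%

91.0730%


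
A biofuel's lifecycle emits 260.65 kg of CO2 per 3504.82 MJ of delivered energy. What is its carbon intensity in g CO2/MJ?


CI = CO2 * 1000 / E
= 260.65 * 1000 / 3504.82
= 74.3690 g CO2/MJ

74.3690 g CO2/MJ


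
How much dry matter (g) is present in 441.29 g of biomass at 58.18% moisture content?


Wd = Ww * (1 - MC/100)
= 441.29 * (1 - 58.18/100)
= 184.5475 g

184.5475 g


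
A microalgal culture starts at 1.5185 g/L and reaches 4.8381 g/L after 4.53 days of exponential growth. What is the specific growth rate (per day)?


mu = ln(X2/X1) / dt
= ln(4.8381/1.5185) / 4.53
= 0.2558 per day

0.2558 per day


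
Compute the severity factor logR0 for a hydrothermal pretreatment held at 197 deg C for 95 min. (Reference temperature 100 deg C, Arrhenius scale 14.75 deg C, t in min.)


logR0 = log10(t * exp((T - 100) / 14.75))
= log10(95 * exp((197 - 100) / 14.75))
= 4.8338

4.8338


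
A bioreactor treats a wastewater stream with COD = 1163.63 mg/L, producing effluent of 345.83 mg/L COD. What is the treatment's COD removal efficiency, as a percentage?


eta = (COD_in - COD_out) / COD_in * 100
= (1163.63 - 345.83) / 1163.63 * 100
= 70.2801%

70.2801%


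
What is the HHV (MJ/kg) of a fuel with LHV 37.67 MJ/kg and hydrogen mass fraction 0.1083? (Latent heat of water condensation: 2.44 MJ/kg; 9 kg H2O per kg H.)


HHV = LHV + H_frac * 9 * 2.44
= 37.67 + 0.1083 * 9 * 2.44
= 40.0483 MJ/kg

40.0483 MJ/kg


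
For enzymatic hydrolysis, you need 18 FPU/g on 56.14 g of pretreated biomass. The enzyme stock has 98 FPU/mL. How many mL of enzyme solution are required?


V = dosage * m_sub / activity
V = 18 * 56.14 / 98
V = 10.3114 mL

10.3114 mL


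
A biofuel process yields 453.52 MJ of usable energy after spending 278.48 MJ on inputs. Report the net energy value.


NEV = E_out - E_in
= 453.52 - 278.48
= 175.0400 MJ

175.0400 MJ


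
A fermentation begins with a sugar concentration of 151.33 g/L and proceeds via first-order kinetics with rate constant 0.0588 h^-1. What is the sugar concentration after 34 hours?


S = S0 * exp(-k * t)
S = 151.33 * exp(-0.0588 * 34)
S = 20.4967 g/L

20.4967 g/L


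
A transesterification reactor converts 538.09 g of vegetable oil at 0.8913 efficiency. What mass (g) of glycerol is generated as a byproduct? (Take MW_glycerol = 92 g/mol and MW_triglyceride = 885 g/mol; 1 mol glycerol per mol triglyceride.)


glycerol = oil * conv * (92/885)
= 538.09 * 0.8913 * 92 / 885
= 49.8567 g

49.8567 g


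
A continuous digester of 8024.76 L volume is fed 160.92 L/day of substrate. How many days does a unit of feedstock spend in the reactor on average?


HRT = V / Q
= 8024.76 / 160.92
= 49.8680 days

49.8680 days


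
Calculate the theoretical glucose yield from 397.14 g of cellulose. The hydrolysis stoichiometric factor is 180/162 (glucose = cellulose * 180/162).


glucose = cellulose * 180/162
= 397.14 * 180/162
= 441.2667 g

441.2667 g


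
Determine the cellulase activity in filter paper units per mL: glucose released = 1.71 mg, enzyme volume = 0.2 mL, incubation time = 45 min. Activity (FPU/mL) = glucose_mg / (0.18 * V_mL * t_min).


Activity = glucose_mg / (0.18 mg/umol * V_mL * t_min)
= 1.71 / (0.18 * 0.2 * 45)
= 1.0556 FPU/mL

1.0556 FPU/mL


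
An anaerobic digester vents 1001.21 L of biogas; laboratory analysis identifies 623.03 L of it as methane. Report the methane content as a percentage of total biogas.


CH4% = V_CH4 / V_total * 100
= 623.03 / 1001.21 * 100
= 62.2277%

62.2277%


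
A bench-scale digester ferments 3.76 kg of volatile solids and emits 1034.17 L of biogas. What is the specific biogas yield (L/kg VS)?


Y = V / VS
= 1034.17 / 3.76
= 275.0452 L/kg VS

275.0452 L/kg VS
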